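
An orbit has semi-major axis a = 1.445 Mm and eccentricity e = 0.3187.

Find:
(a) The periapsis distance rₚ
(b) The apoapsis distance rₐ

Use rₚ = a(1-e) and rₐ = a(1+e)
a = 1.445 Mm = 1.445 × 10^6 m
e = 0.3187:  1 − e = 0.6813,  1 + e = 1.3187
(a) rₚ = a(1 − e) = 1.445 × 10^6 m × 0.6813 = 984478 m ≈ 984.5 km
(b) rₐ = a(1 + e) = 1.445 × 10^6 m × 1.3187 = 1.90552 × 10^6 m ≈ 1.906 Mm

Final answer:
(a) rₚ = 984.5 km
(b) rₐ = 1.906 Mm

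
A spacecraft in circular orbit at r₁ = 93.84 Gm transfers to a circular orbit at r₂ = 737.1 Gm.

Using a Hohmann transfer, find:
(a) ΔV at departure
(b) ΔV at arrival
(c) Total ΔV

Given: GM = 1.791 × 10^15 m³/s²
r₁ = 93.84 Gm = 9.384 × 10^10 m
r₂ = 737.1 Gm = 7.371 × 10^11 m
GM = 1.791 × 10^15 m³/s²
Transfer ellipse: a_t = (r₁ + r₂)/2 = 4.1547 × 10^11 m
Circular speed at r₁: v₁ = √(GM/r₁) = 138.151 m/s
Transfer speed at r₁ (periapsis): v₁ₜ = √(GM(2/r₁ − 1/a_t)) = 184.012 m/s
(a) ΔV₁ = v₁ₜ − v₁ = 45.8615 m/s ≈ 45.86 m/s
Circular speed at r₂: v₂ = √(GM/r₂) = 49.2929 m/s
Transfer speed at r₂ (apoapsis): v₂ₜ = √(GM(2/r₂ − 1/a_t)) = 23.4266 m/s
(b) ΔV₂ = v₂ − v₂ₜ = 25.8664 m/s ≈ 25.87 m/s
(c) ΔV_total = ΔV₁ + ΔV₂ = 71.7279 m/s ≈ 71.73 m/s

Final answer:
(a) ΔV₁ = 45.86 m/s
(b) ΔV₂ = 25.87 m/s
(c) ΔV_total = 71.73 m/s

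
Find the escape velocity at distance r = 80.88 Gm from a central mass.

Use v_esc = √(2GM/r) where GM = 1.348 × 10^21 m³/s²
r = 80.88 Gm = 8.088 × 10^10 m
GM = 1.348 × 10^21 m³/s²
2GM/r = 2 × (1.348 × 10^21) / (8.088 × 10^10) = 3.33333 × 10^10 m²/s²
v_esc = √(2GM/r) = 182574 m/s ≈ 182.6 km/s

Final answer: 182.6 km/s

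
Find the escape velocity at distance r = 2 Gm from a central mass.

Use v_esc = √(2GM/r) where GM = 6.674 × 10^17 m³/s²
r = 2 Gm = 2 × 10^9 m
GM = 6.674 × 10^17 m³/s²
2GM/r = 2 × (6.674 × 10^17) / (2 × 10^9) = 6.674 × 10^8 m²/s²
v_esc = √(2GM/r) = 25834.1 m/s ≈ 25.83 km/s

Final answer: 25.83 km/s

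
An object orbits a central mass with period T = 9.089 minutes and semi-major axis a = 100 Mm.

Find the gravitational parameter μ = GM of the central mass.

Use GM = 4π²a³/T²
T = 9.089 minutes = 545.34 s
a = 100 Mm = 1 × 10^8 m
a³ = 1 × 10^24 m³
T² = 297396 s²
GM = 4π² × (1 × 10^24) / 297396 = 1.32747 × 10^20 m³/s²
GM ≈ 1.327 × 10^20 m³/s²

Final answer: GM = 1.327 × 10^20 m³/s²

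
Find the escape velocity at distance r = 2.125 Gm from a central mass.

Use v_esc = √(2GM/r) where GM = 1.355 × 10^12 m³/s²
r = 2.125 Gm = 2.125 × 10^9 m
GM = 1.355 × 10^12 m³/s²
2GM/r = 2 × (1.355 × 10^12) / (2.125 × 10^9) = 1275.29 m²/s²
v_esc = √(2GM/r) = 35.7113 m/s ≈ 35.71 m/s

Final answer: 35.71 m/s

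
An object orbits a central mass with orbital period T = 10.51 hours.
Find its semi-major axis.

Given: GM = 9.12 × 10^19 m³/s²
T = 10.51 hours = 37836 s
GM = 9.12 × 10^19 m³/s²
Kepler's third law: a³ = GM T² / (4π²)
T² = 1.43156 × 10^9 s²
a³ = (9.12 × 10^19) × (1.43156 × 10^9) / (4π²) = 3.30709 × 10^27 m³
a = (a³)^(1/3) = 1.48987 × 10^9 m ≈ 1.49 Gm

Final answer: 1.49 Gm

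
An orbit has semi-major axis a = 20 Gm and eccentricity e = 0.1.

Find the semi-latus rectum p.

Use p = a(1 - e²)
a = 20 Gm = 2 × 10^10 m
e = 0.1,  e² = 0.01,  1 − e² = 0.99
p = a(1 − e²) = 2 × 10^10 m × 0.99 = 1.98 × 10^10 m ≈ 19.8 Gm

Final answer: p = 19.8 Gm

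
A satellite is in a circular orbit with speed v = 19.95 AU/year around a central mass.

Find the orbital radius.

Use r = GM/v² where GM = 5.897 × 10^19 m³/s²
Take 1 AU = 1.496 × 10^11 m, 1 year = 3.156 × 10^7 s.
v = 19.95 AU/year = 94566.5 m/s
GM = 5.897 × 10^19 m³/s²
v² = 8.94283 × 10^9 m²/s²
r = GM/v² = (5.897 × 10^19) / (8.94283 × 10^9) = 6.59411 × 10^9 m ≈ 0.04408 AU

Final answer: 0.04408 AU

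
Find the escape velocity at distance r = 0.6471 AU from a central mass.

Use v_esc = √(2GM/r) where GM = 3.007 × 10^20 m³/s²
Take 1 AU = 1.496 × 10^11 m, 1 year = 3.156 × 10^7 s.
r = 0.6471 AU = 9.68062 × 10^10 m
GM = 3.007 × 10^20 m³/s²
2GM/r = 2 × (3.007 × 10^20) / (9.68062 × 10^10) = 6.21241 × 10^9 m²/s²
v_esc = √(2GM/r) = 78818.9 m/s ≈ 16.63 AU/year

Final answer: 16.63 AU/year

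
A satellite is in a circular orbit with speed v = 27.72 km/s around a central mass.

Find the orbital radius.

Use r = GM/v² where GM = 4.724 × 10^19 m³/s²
v = 27.72 km/s = 27720 m/s
GM = 4.724 × 10^19 m³/s²
v² = 7.68398 × 10^8 m²/s²
r = GM/v² = (4.724 × 10^19) / (7.68398 × 10^8) = 6.14785 × 10^10 m ≈ 61.48 Gm

Final answer: 61.48 Gm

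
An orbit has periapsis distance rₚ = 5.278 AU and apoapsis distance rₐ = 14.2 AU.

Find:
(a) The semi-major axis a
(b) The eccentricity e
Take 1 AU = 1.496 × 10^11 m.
rₚ = 5.278 AU = 7.89589 × 10^11 m
rₐ = 14.2 AU = 2.12432 × 10^12 m
(a) a = (rₚ + rₐ)/2 = 1.45695 × 10^12 m ≈ 9.739 AU
(b) e = (rₐ − rₚ)/(rₐ + rₚ) = (1.33473 × 10^12) / (2.91391 × 10^12) = 0.458055

Final answer:
(a) a = 9.739 AU
(b) e = 0.4581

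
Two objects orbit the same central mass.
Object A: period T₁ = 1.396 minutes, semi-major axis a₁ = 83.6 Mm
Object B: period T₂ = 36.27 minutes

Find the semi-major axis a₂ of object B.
T₁ = 1.396 minutes = 83.76 s
T₂ = 36.27 minutes = 2176.2 s
a₁ = 83.6 Mm = 8.36 × 10^7 m
Kepler's third law: (T₂/T₁)² = (a₂/a₁)³  ⇒  a₂ = a₁ (T₂/T₁)^(2/3)
T₂/T₁ = 25.9814
(T₂/T₁)^(2/3) = 8.77219
a₂ = 8.36 × 10^7 m × 8.77219 = 7.33355 × 10^8 m ≈ 733.4 Mm

Final answer: a₂ = 733.4 Mm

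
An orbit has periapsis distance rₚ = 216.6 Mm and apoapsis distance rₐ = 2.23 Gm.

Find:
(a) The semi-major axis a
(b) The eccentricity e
rₚ = 216.6 Mm = 2.166 × 10^8 m
rₐ = 2.23 Gm = 2.23 × 10^9 m
(a) a = (rₚ + rₐ)/2 = 1.2233 × 10^9 m ≈ 1.223 Gm
(b) e = (rₐ − rₚ)/(rₐ + rₚ) = (2.0134 × 10^9) / (2.4466 × 10^9) = 0.822938

Final answer:
(a) a = 1.223 Gm
(b) e = 0.8229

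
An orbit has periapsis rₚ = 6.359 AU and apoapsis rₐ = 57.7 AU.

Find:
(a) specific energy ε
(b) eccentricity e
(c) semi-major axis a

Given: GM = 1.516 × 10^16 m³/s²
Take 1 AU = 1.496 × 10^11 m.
rₚ = 6.359 AU = 9.51306 × 10^11 m
rₐ = 57.7 AU = 8.63192 × 10^12 m
GM = 1.516 × 10^16 m³/s²
a = (rₚ + rₐ)/2 = 4.79161 × 10^12 m
e = (rₐ − rₚ)/(rₐ + rₚ) = (7.68061 × 10^12) / (9.58323 × 10^12) = 0.801464
(a) 2a = 9.58323 × 10^12 m;  ε = −GM/(2a) = -1581.93 J/kg ≈ -1.582 kJ/kg
(b) e = 0.801464 ≈ 0.8015
(c) a = 4.79161 × 10^12 m ≈ 32.03 AU

Final answer:
(a) specific energy ε = -1.582 kJ/kg
(b) eccentricity e = 0.8015
(c) semi-major axis a = 32.03 AU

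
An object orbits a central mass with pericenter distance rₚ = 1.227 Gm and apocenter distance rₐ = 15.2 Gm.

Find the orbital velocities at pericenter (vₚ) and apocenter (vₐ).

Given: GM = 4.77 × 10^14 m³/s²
rₚ = 1.227 Gm = 1.227 × 10^9 m
rₐ = 15.2 Gm = 1.52 × 10^10 m
GM = 4.77 × 10^14 m³/s²
a = (rₚ + rₐ)/2 = 8.2135 × 10^9 m
Vis-viva: v² = GM (2/r − 1/a)
vₚ² = 4.77 × 10^14 × (1.62999 × 10^-9 − 1.21751 × 10^-10) = 719431 m²/s²
vₚ = 848.193 m/s ≈ 848.2 m/s
vₐ² = 4.77 × 10^14 × (1.31579 × 10^-10 − 1.21751 × 10^-10) = 4688.04 m²/s²
vₐ = 68.4692 m/s ≈ 68.47 m/s

Final answer: vₚ = 848.2 m/s, vₐ = 68.47 m/s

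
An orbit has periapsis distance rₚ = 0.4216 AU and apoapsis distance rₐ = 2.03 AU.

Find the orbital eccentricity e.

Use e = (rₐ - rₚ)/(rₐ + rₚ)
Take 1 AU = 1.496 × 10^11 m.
rₚ = 0.4216 AU = 6.30714 × 10^10 m
rₐ = 2.03 AU = 3.03688 × 10^11 m
rₐ − rₚ = 2.40617 × 10^11 m
rₐ + rₚ = 3.66759 × 10^11 m
e = (rₐ − rₚ)/(rₐ + rₚ) = 0.656061

Final answer: e = 0.6561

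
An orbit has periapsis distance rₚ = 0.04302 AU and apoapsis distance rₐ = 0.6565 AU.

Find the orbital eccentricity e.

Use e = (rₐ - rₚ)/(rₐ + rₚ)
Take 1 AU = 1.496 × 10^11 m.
rₚ = 0.04302 AU = 6.43579 × 10^9 m
rₐ = 0.6565 AU = 9.82124 × 10^10 m
rₐ − rₚ = 9.17766 × 10^10 m
rₐ + rₚ = 1.04648 × 10^11 m
e = (rₐ − rₚ)/(rₐ + rₚ) = 0.877001

Final answer: e = 0.877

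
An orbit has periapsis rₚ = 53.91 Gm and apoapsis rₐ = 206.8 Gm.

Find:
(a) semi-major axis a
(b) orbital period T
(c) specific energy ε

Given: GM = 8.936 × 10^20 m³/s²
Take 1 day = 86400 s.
rₚ = 53.91 Gm = 5.391 × 10^10 m
rₐ = 206.8 Gm = 2.068 × 10^11 m
GM = 8.936 × 10^20 m³/s²
a = (rₚ + rₐ)/2 = 1.30355 × 10^11 m
e = (rₐ − rₚ)/(rₐ + rₚ) = (1.5289 × 10^11) / (2.6071 × 10^11) = 0.586437
(a) a = 1.30355 × 10^11 m ≈ 130.4 Gm
(b) a³ = 2.21505 × 10^33 m³;  T = 2π √(a³/GM) = 2π × 1.57442 × 10^6 s = 9.89236 × 10^6 s ≈ 114.5 days
(c) 2a = 2.6071 × 10^11 m;  ε = −GM/(2a) = -3.42756 × 10^9 J/kg ≈ -3.428 GJ/kg

Final answer:
(a) semi-major axis a = 130.4 Gm
(b) orbital period T = 114.5 days
(c) specific energy ε = -3.428 GJ/kg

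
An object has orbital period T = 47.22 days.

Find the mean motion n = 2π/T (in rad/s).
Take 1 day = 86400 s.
T = 47.22 days = 4.07981 × 10^6 s
n = 2π / (4.07981 × 10^6 s) = 1.54007 × 10^-6 rad/s ≈ 1.54 × 10^-6 rad/s

Final answer: n = 1.54 × 10^-6 rad/s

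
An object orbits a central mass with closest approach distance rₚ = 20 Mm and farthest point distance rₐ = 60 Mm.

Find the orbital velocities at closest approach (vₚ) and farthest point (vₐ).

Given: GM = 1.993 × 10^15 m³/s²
rₚ = 20 Mm = 2 × 10^7 m
rₐ = 60 Mm = 6 × 10^7 m
GM = 1.993 × 10^15 m³/s²
a = (rₚ + rₐ)/2 = 4 × 10^7 m
Vis-viva: v² = GM (2/r − 1/a)
vₚ² = 1.993 × 10^15 × (1 × 10^-7 − 2.5 × 10^-8) = 1.49475 × 10^8 m²/s²
vₚ = 12226 m/s ≈ 12.23 km/s
vₐ² = 1.993 × 10^15 × (3.33333 × 10^-8 − 2.5 × 10^-8) = 1.66083 × 10^7 m²/s²
vₐ = 4075.33 m/s ≈ 4.075 km/s

Final answer: vₚ = 12.23 km/s, vₐ = 4.075 km/s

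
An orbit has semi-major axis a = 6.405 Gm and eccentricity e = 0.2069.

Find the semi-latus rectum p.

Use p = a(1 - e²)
a = 6.405 Gm = 6.405 × 10^9 m
e = 0.2069,  e² = 0.0428076,  1 − e² = 0.957192
p = a(1 − e²) = 6.405 × 10^9 m × 0.957192 = 6.13082 × 10^9 m ≈ 6.131 Gm

Final answer: p = 6.131 Gm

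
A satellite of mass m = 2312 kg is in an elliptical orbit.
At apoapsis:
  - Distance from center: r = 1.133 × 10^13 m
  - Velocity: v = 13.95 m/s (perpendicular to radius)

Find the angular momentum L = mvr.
r = 1.133 × 10^13 m
v = 13.95 m/s
vr = 13.95 × 1.133 × 10^13 = 1.58054 × 10^14 m²/s
L = m × vr = 2312 × 1.58054 × 10^14 = 3.6542 × 10^17 kg·m²/s ≈ 3.654 × 10^17 kg·m²/s

Final answer: L = 3.654 × 10^17 kg·m²/s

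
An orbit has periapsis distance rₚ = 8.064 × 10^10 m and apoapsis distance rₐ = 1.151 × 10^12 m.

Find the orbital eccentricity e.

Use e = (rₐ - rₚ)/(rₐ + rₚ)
rₚ = 8.064 × 10^10 m
rₐ = 1.151 × 10^12 m
rₐ − rₚ = 1.07036 × 10^12 m
rₐ + rₚ = 1.23164 × 10^12 m
e = (rₐ − rₚ)/(rₐ + rₚ) = 0.869053

Final answer: e = 0.8691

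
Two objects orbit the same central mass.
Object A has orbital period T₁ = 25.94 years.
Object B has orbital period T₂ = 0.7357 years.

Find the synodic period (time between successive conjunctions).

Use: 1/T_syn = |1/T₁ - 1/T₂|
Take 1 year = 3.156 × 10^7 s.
T₁ = 25.94 years = 8.18666 × 10^8 s
T₂ = 0.7357 years = 2.32187 × 10^7 s
1/T₁ = 1.2215 × 10^-9 s⁻¹
1/T₂ = 4.30687 × 10^-8 s⁻¹
|1/T₁ − 1/T₂| = 4.18472 × 10^-8 s⁻¹
T_syn = 1 / |1/T₁ − 1/T₂| = 2.38964 × 10^7 s ≈ 0.7572 years

Final answer: T_syn = 0.7572 years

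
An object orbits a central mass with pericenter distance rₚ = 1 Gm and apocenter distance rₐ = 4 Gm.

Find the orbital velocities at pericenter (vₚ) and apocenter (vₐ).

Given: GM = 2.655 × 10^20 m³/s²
rₚ = 1 Gm = 1 × 10^9 m
rₐ = 4 Gm = 4 × 10^9 m
GM = 2.655 × 10^20 m³/s²
a = (rₚ + rₐ)/2 = 2.5 × 10^9 m
Vis-viva: v² = GM (2/r − 1/a)
vₚ² = 2.655 × 10^20 × (2 × 10^-9 − 4 × 10^-10) = 4.248 × 10^11 m²/s²
vₚ = 651767 m/s ≈ 651.8 km/s
vₐ² = 2.655 × 10^20 × (5 × 10^-10 − 4 × 10^-10) = 2.655 × 10^10 m²/s²
vₐ = 162942 m/s ≈ 162.9 km/s

Final answer: vₚ = 651.8 km/s, vₐ = 162.9 km/s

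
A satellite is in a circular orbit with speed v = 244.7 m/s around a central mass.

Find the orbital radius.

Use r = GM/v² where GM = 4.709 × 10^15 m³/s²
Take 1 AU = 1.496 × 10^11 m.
v = 244.7 m/s
GM = 4.709 × 10^15 m³/s²
v² = 59878.1 m²/s²
r = GM/v² = (4.709 × 10^15) / 59878.1 = 7.86431 × 10^10 m ≈ 0.5257 AU

Final answer: 0.5257 AU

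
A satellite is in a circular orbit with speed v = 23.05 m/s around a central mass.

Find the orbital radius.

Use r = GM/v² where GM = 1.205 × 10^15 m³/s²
v = 23.05 m/s
GM = 1.205 × 10^15 m³/s²
v² = 531.303 m²/s²
r = GM/v² = (1.205 × 10^15) / 531.303 = 2.26801 × 10^12 m ≈ 2.268 Tm

Final answer: 2.268 Tm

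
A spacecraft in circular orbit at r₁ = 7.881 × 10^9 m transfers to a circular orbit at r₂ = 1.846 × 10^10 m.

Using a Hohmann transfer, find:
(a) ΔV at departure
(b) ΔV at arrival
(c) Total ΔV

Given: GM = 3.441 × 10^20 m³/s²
r₁ = 7.881 × 10^9 m
r₂ = 1.846 × 10^10 m
GM = 3.441 × 10^20 m³/s²
Transfer ellipse: a_t = (r₁ + r₂)/2 = 1.31705 × 10^10 m
Circular speed at r₁: v₁ = √(GM/r₁) = 208954 m/s
Transfer speed at r₁ (periapsis): v₁ₜ = √(GM(2/r₁ − 1/a_t)) = 247381 m/s
(a) ΔV₁ = v₁ₜ − v₁ = 38426.6 m/s ≈ 38.43 km/s
Circular speed at r₂: v₂ = √(GM/r₂) = 136529 m/s
Transfer speed at r₂ (apoapsis): v₂ₜ = √(GM(2/r₂ − 1/a_t)) = 105613 m/s
(b) ΔV₂ = v₂ − v₂ₜ = 30916.8 m/s ≈ 30.92 km/s
(c) ΔV_total = ΔV₁ + ΔV₂ = 69343.4 m/s ≈ 69.34 km/s

Final answer:
(a) ΔV₁ = 38.43 km/s
(b) ΔV₂ = 30.92 km/s
(c) ΔV_total = 69.34 km/s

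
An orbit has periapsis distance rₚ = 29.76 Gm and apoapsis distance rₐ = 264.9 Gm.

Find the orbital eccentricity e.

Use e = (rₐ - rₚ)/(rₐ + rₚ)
rₚ = 29.76 Gm = 2.976 × 10^10 m
rₐ = 264.9 Gm = 2.649 × 10^11 m
rₐ − rₚ = 2.3514 × 10^11 m
rₐ + rₚ = 2.9466 × 10^11 m
e = (rₐ − rₚ)/(rₐ + rₚ) = 0.798004

Final answer: e = 0.798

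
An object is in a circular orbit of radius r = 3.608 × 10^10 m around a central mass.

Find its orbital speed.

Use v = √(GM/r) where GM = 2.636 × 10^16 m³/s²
r = 3.608 × 10^10 m
GM = 2.636 × 10^16 m³/s²
GM/r = (2.636 × 10^16) / (3.608 × 10^10) = 730599 m²/s²
v = √(GM/r) = 854.751 m/s ≈ 854.8 m/s

Final answer: 854.8 m/s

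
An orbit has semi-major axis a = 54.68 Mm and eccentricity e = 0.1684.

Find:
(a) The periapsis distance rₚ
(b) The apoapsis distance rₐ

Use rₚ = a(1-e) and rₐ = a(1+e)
a = 54.68 Mm = 5.468 × 10^7 m
e = 0.1684:  1 − e = 0.8316,  1 + e = 1.1684
(a) rₚ = a(1 − e) = 5.468 × 10^7 m × 0.8316 = 4.54719 × 10^7 m ≈ 45.47 Mm
(b) rₐ = a(1 + e) = 5.468 × 10^7 m × 1.1684 = 6.38881 × 10^7 m ≈ 63.89 Mm

Final answer:
(a) rₚ = 45.47 Mm
(b) rₐ = 63.89 Mm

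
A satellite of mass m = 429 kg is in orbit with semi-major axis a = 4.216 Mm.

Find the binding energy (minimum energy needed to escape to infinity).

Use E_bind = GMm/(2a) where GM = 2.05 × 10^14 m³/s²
a = 4.216 Mm = 4.216 × 10^6 m
GM = 2.05 × 10^14 m³/s²
m = 429 kg
GMm = 2.05 × 10^14 × 429 = 8.7945 × 10^16 m³·kg/s²
2a = 8.432 × 10^6 m
E_bind = GMm/(2a) = 1.04299 × 10^10 J ≈ 10.43 GJ

Final answer: 10.43 GJ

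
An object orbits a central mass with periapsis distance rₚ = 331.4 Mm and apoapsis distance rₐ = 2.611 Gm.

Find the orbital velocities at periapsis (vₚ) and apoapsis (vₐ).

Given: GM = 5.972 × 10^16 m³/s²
rₚ = 331.4 Mm = 3.314 × 10^8 m
rₐ = 2.611 Gm = 2.611 × 10^9 m
GM = 5.972 × 10^16 m³/s²
a = (rₚ + rₐ)/2 = 1.4712 × 10^9 m
Vis-viva: v² = GM (2/r − 1/a)
vₚ² = 5.972 × 10^16 × (6.035 × 10^-9 − 6.79717 × 10^-10) = 3.19818 × 10^8 m²/s²
vₚ = 17883.4 m/s ≈ 17.88 km/s
vₐ² = 5.972 × 10^16 × (7.6599 × 10^-10 − 6.79717 × 10^-10) = 5.15221 × 10^6 m²/s²
vₐ = 2269.85 m/s ≈ 2.27 km/s

Final answer: vₚ = 17.88 km/s, vₐ = 2.27 km/s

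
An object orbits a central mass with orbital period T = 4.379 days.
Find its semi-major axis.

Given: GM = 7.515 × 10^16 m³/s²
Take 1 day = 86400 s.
T = 4.379 days = 378346 s
GM = 7.515 × 10^16 m³/s²
Kepler's third law: a³ = GM T² / (4π²)
T² = 1.43145 × 10^11 s²
a³ = (7.515 × 10^16) × (1.43145 × 10^11) / (4π²) = 2.72488 × 10^26 m³
a = (a³)^(1/3) = 6.48309 × 10^8 m ≈ 6.483 × 10^8 m

Final answer: 6.483 × 10^8 m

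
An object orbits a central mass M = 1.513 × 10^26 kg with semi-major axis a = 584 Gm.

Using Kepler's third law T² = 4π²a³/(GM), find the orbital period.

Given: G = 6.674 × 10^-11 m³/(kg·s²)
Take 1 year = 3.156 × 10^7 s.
M = 1.513 × 10^26 kg
GM = G × M = 6.674 × 10^-11 × 1.513 × 10^26 = 1.00978 × 10^16 m³/s²
a = 584 Gm = 5.84 × 10^11 m
a³ = 1.99177 × 10^35 m³
T = 2π √(a³/GM) = 2π √((1.99177 × 10^35) / (1.00978 × 10^16)) = 2π × 4.44127 × 10^9 s
T = 2.79053 × 10^10 s ≈ 884.2 years

Final answer: 884.2 years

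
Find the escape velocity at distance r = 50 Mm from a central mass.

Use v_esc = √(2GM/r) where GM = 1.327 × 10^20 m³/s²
r = 50 Mm = 5 × 10^7 m
GM = 1.327 × 10^20 m³/s²
2GM/r = 2 × (1.327 × 10^20) / (5 × 10^7) = 5.308 × 10^12 m²/s²
v_esc = √(2GM/r) = 2.30391 × 10^6 m/s ≈ 2304 km/s

Final answer: 2304 km/s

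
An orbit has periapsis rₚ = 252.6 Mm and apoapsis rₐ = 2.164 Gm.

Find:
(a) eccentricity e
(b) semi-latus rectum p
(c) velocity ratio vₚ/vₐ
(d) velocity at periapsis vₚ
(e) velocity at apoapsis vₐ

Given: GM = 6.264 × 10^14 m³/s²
rₚ = 252.6 Mm = 2.526 × 10^8 m
rₐ = 2.164 Gm = 2.164 × 10^9 m
GM = 6.264 × 10^14 m³/s²
a = (rₚ + rₐ)/2 = 1.2083 × 10^9 m
e = (rₐ − rₚ)/(rₐ + rₚ) = (1.9114 × 10^9) / (2.4166 × 10^9) = 0.790946
(a) e = 0.790946 ≈ 0.7909
(b) 1 − e² = 0.374404;  p = a(1 − e²) = 1.2083 × 10^9 × 0.374404 = 4.52393 × 10^8 m ≈ 452.4 Mm
(c) vₚ/vₐ = rₐ/rₚ (angular momentum) = (2.164 × 10^9) / (2.526 × 10^8) = 8.5669 ≈ 8.567
(d) vₚ² = GM (2/rₚ − 1/a) = 6.264 × 10^14 × (7.91766 × 10^-9 − 8.27609 × 10^-10) = 4.44121 × 10^6 m²/s²;  vₚ = 2107.42 m/s ≈ 2.107 km/s
(e) vₐ² = GM (2/rₐ − 1/a) = 6.264 × 10^14 × (9.24214 × 10^-10 − 8.27609 × 10^-10) = 60513.6 m²/s²;  vₐ = 245.995 m/s ≈ 246 m/s

Final answer:
(a) eccentricity e = 0.7909
(b) semi-latus rectum p = 452.4 Mm
(c) velocity ratio vₚ/vₐ = 8.567
(d) velocity at periapsis vₚ = 2.107 km/s
(e) velocity at apoapsis vₐ = 246 m/s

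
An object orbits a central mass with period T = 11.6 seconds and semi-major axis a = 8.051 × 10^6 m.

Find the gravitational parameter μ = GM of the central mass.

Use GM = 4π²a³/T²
T = 11.6 seconds
a = 8.051 × 10^6 m
a³ = 5.21855 × 10^20 m³
T² = 134.56 s²
GM = 4π² × (5.21855 × 10^20) / 134.56 = 1.53106 × 10^20 m³/s²
GM ≈ 1.531 × 10^20 m³/s²

Final answer: GM = 1.531 × 10^20 m³/s²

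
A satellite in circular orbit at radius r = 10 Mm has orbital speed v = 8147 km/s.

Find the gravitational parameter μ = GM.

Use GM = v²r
r = 10 Mm = 1 × 10^7 m
v = 8147 km/s = 8.147 × 10^6 m/s
v² = 6.63736 × 10^13 m²/s²
GM = v²r = 6.63736 × 10^13 × 1 × 10^7 = 6.63736 × 10^20 m³/s²
GM ≈ 6.637 × 10^20 m³/s²

Final answer: GM = 6.637 × 10^20 m³/s²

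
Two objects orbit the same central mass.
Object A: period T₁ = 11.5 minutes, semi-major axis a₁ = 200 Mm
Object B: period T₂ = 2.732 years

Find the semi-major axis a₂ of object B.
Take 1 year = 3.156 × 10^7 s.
T₁ = 11.5 minutes = 690 s
T₂ = 2.732 years = 8.62219 × 10^7 s
a₁ = 200 Mm = 2 × 10^8 m
Kepler's third law: (T₂/T₁)² = (a₂/a₁)³  ⇒  a₂ = a₁ (T₂/T₁)^(2/3)
T₂/T₁ = 124959
(T₂/T₁)^(2/3) = 2499.46
a₂ = 2 × 10^8 m × 2499.46 = 4.99891 × 10^11 m ≈ 499.9 Gm

Final answer: a₂ = 499.9 Gm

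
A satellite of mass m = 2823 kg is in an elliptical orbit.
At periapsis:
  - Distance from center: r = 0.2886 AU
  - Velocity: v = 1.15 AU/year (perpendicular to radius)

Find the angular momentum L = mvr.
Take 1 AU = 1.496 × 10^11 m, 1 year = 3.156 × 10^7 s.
r = 0.2886 AU = 4.31746 × 10^10 m
v = 1.15 AU/year = 5451.2 m/s
vr = 5451.2 × 4.31746 × 10^10 = 2.35353 × 10^14 m²/s
L = m × vr = 2823 × 2.35353 × 10^14 = 6.64402 × 10^17 kg·m²/s ≈ 6.644 × 10^17 kg·m²/s

Final answer: L = 6.644 × 10^17 kg·m²/s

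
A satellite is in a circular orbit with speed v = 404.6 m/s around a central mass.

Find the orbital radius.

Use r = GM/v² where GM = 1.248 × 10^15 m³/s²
v = 404.6 m/s
GM = 1.248 × 10^15 m³/s²
v² = 163701 m²/s²
r = GM/v² = (1.248 × 10^15) / 163701 = 7.62365 × 10^9 m ≈ 7.624 Gm

Final answer: 7.624 Gm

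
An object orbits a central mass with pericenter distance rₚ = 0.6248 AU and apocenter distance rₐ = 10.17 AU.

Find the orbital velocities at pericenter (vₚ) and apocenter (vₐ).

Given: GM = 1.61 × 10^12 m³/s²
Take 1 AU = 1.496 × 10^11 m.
rₚ = 0.6248 AU = 9.34701 × 10^10 m
rₐ = 10.17 AU = 1.52143 × 10^12 m
GM = 1.61 × 10^12 m³/s²
a = (rₚ + rₐ)/2 = 8.07451 × 10^11 m
Vis-viva: v² = GM (2/r − 1/a)
vₚ² = 1.61 × 10^12 × (2.13972 × 10^-11 − 1.23847 × 10^-12) = 32.4556 m²/s²
vₚ = 5.69698 m/s ≈ 5.697 m/s
vₐ² = 1.61 × 10^12 × (1.31455 × 10^-12 − 1.23847 × 10^-12) = 0.122498 m²/s²
vₐ = 0.349997 m/s ≈ 0.35 m/s

Final answer: vₚ = 5.697 m/s, vₐ = 0.35 m/s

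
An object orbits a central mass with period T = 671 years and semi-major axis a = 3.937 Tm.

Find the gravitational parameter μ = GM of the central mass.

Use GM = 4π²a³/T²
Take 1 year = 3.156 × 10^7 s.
T = 671 years = 2.11768 × 10^10 s
a = 3.937 Tm = 3.937 × 10^12 m
a³ = 6.10234 × 10^37 m³
T² = 4.48455 × 10^20 s²
GM = 4π² × (6.10234 × 10^37) / (4.48455 × 10^20) = 5.37201 × 10^18 m³/s²
GM ≈ 5.372 × 10^18 m³/s²

Final answer: GM = 5.372 × 10^18 m³/s²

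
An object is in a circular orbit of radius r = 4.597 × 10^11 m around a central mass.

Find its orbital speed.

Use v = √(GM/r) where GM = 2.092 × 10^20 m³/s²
r = 4.597 × 10^11 m
GM = 2.092 × 10^20 m³/s²
GM/r = (2.092 × 10^20) / (4.597 × 10^11) = 4.55079 × 10^8 m²/s²
v = √(GM/r) = 21332.6 m/s ≈ 21.33 km/s

Final answer: 21.33 km/s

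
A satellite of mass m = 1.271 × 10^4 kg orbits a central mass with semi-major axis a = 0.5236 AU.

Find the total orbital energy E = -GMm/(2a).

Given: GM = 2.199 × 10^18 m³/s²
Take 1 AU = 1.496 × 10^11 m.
a = 0.5236 AU = 7.83306 × 10^10 m
GM = 2.199 × 10^18 m³/s²
2a = 1.56661 × 10^11 m
GMm = 2.199 × 10^18 × 12710 = 2.79493 × 10^22 m³·kg/s²
E = −GMm/(2a) = -1.78406 × 10^11 J ≈ -178.4 GJ

Final answer: -178.4 GJ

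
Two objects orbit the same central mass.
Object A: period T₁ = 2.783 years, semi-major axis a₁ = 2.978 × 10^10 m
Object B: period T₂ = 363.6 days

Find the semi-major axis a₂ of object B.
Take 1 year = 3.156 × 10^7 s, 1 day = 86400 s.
T₁ = 2.783 years = 8.78315 × 10^7 s
T₂ = 363.6 days = 3.1415 × 10^7 s
a₁ = 2.978 × 10^10 m
Kepler's third law: (T₂/T₁)² = (a₂/a₁)³  ⇒  a₂ = a₁ (T₂/T₁)^(2/3)
T₂/T₁ = 0.357674
(T₂/T₁)^(2/3) = 0.503877
a₂ = 2.978 × 10^10 m × 0.503877 = 1.50055 × 10^10 m ≈ 1.501 × 10^10 m

Final answer: a₂ = 1.501 × 10^10 m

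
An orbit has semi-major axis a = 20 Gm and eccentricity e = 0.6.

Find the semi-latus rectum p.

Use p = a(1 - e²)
a = 20 Gm = 2 × 10^10 m
e = 0.6,  e² = 0.36,  1 − e² = 0.64
p = a(1 − e²) = 2 × 10^10 m × 0.64 = 1.28 × 10^10 m ≈ 12.8 Gm

Final answer: p = 12.8 Gm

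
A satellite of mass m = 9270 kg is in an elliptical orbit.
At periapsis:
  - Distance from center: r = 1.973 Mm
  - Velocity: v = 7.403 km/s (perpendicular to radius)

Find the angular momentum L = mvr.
r = 1.973 Mm = 1.973 × 10^6 m
v = 7.403 km/s = 7403 m/s
vr = 7403 × 1.973 × 10^6 = 1.46061 × 10^10 m²/s
L = m × vr = 9270 × 1.46061 × 10^10 = 1.35399 × 10^14 kg·m²/s ≈ 1.354 × 10^14 kg·m²/s

Final answer: L = 1.354 × 10^14 kg·m²/s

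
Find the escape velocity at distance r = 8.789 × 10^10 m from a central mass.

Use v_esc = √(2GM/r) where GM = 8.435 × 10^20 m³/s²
r = 8.789 × 10^10 m
GM = 8.435 × 10^20 m³/s²
2GM/r = 2 × (8.435 × 10^20) / (8.789 × 10^10) = 1.91944 × 10^10 m²/s²
v_esc = √(2GM/r) = 138544 m/s ≈ 138.5 km/s

Final answer: 138.5 km/s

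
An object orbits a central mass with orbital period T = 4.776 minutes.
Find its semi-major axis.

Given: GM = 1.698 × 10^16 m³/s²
T = 4.776 minutes = 286.56 s
GM = 1.698 × 10^16 m³/s²
Kepler's third law: a³ = GM T² / (4π²)
T² = 82116.6 s²
a³ = (1.698 × 10^16) × 82116.6 / (4π²) = 3.53191 × 10^19 m³
a = (a³)^(1/3) = 3.28098 × 10^6 m ≈ 3.281 Mm

Final answer: 3.281 Mm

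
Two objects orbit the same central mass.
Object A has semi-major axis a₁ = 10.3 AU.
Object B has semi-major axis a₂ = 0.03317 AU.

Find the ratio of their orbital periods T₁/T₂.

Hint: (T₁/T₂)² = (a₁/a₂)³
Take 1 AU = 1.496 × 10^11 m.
a₁ = 10.3 AU = 1.54088 × 10^12 m
a₂ = 0.03317 AU = 4.96223 × 10^9 m
a₁/a₂ = 310.522
T₁/T₂ = (a₁/a₂)^(3/2) = (310.522)^1.5 = 5471.89

Final answer: T₁/T₂ = 5472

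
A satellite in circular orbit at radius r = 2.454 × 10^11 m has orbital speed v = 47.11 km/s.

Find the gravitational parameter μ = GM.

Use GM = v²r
r = 2.454 × 10^11 m
v = 47.11 km/s = 47110 m/s
v² = 2.21935 × 10^9 m²/s²
GM = v²r = 2.21935 × 10^9 × 2.454 × 10^11 = 5.44629 × 10^20 m³/s²
GM ≈ 5.446 × 10^20 m³/s²

Final answer: GM = 5.446 × 10^20 m³/s²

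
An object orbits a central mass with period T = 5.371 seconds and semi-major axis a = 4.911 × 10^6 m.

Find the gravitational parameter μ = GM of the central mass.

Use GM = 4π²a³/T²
T = 5.371 seconds
a = 4.911 × 10^6 m
a³ = 1.18443 × 10^20 m³
T² = 28.8476 s²
GM = 4π² × (1.18443 × 10^20) / 28.8476 = 1.62091 × 10^20 m³/s²
GM ≈ 1.621 × 10^20 m³/s²

Final answer: GM = 1.621 × 10^20 m³/s²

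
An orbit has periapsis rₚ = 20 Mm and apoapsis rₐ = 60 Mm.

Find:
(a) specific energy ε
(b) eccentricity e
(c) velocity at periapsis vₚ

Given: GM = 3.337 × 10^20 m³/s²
rₚ = 20 Mm = 2 × 10^7 m
rₐ = 60 Mm = 6 × 10^7 m
GM = 3.337 × 10^20 m³/s²
a = (rₚ + rₐ)/2 = 4 × 10^7 m
e = (rₐ − rₚ)/(rₐ + rₚ) = (4 × 10^7) / (8 × 10^7) = 0.5
(a) 2a = 8 × 10^7 m;  ε = −GM/(2a) = -4.17125 × 10^12 J/kg ≈ -4171 GJ/kg
(b) e = 0.5 ≈ 0.5
(c) vₚ² = GM (2/rₚ − 1/a) = 3.337 × 10^20 × (1 × 10^-7 − 2.5 × 10^-8) = 2.50275 × 10^13 m²/s²;  vₚ = 5.00275 × 10^6 m/s ≈ 5003 km/s

Final answer:
(a) specific energy ε = -4171 GJ/kg
(b) eccentricity e = 0.5
(c) velocity at periapsis vₚ = 5003 km/s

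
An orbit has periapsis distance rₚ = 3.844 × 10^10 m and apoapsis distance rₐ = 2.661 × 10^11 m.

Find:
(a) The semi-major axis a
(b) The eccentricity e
rₚ = 3.844 × 10^10 m
rₐ = 2.661 × 10^11 m
(a) a = (rₚ + rₐ)/2 = 1.5227 × 10^11 m ≈ 1.523 × 10^11 m
(b) e = (rₐ − rₚ)/(rₐ + rₚ) = (2.2766 × 10^11) / (3.0454 × 10^11) = 0.747554

Final answer:
(a) a = 1.523 × 10^11 m
(b) e = 0.7476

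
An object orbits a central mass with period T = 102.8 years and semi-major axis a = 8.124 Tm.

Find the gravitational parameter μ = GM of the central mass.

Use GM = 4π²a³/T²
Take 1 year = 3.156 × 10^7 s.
T = 102.8 years = 3.24437 × 10^9 s
a = 8.124 Tm = 8.124 × 10^12 m
a³ = 5.36179 × 10^38 m³
T² = 1.05259 × 10^19 s²
GM = 4π² × (5.36179 × 10^38) / (1.05259 × 10^19) = 2.01099 × 10^21 m³/s²
GM ≈ 2.011 × 10^21 m³/s²

Final answer: GM = 2.011 × 10^21 m³/s²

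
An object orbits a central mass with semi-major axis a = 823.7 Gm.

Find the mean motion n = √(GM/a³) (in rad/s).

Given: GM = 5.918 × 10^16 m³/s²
a = 823.7 Gm = 8.237 × 10^11 m
GM = 5.918 × 10^16 m³/s²
a³ = 5.58865 × 10^35 m³
GM/a³ = (5.918 × 10^16) / (5.58865 × 10^35) = 1.05893 × 10^-19 s⁻²
n = √(GM/a³) = 3.25412 × 10^-10 rad/s ≈ 3.254 × 10^-10 rad/s

Final answer: n = 3.254 × 10^-10 rad/s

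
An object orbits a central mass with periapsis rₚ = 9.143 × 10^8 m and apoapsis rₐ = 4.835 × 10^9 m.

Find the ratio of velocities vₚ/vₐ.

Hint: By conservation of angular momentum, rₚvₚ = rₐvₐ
rₚ = 9.143 × 10^8 m
rₐ = 4.835 × 10^9 m
rₚvₚ = rₐvₐ  ⇒  vₚ/vₐ = rₐ/rₚ
vₚ/vₐ = (4.835 × 10^9) / (9.143 × 10^8) = 5.2882

Final answer: vₚ/vₐ = 5.288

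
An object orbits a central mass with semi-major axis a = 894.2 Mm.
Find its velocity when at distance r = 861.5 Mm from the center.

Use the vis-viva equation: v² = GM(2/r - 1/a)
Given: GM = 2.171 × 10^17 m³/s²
a = 894.2 Mm = 8.942 × 10^8 m
r = 861.5 Mm = 8.615 × 10^8 m
GM = 2.171 × 10^17 m³/s²
2/r − 1/a = 2.32153 × 10^-9 − 1.11832 × 10^-9 = 1.20321 × 10^-9 m⁻¹
v² = GM (2/r − 1/a) = 2.61218 × 10^8 m²/s²
v = 16162.2 m/s ≈ 16.16 km/s

Final answer: 16.16 km/s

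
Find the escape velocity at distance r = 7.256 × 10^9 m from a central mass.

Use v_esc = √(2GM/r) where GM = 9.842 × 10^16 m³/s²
r = 7.256 × 10^9 m
GM = 9.842 × 10^16 m³/s²
2GM/r = 2 × (9.842 × 10^16) / (7.256 × 10^9) = 2.71279 × 10^7 m²/s²
v_esc = √(2GM/r) = 5208.44 m/s ≈ 5.208 km/s

Final answer: 5.208 km/s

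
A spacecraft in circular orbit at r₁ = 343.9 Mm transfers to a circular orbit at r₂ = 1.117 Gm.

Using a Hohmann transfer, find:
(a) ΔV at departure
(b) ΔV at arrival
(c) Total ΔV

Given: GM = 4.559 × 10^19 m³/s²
r₁ = 343.9 Mm = 3.439 × 10^8 m
r₂ = 1.117 Gm = 1.117 × 10^9 m
GM = 4.559 × 10^19 m³/s²
Transfer ellipse: a_t = (r₁ + r₂)/2 = 7.3045 × 10^8 m
Circular speed at r₁: v₁ = √(GM/r₁) = 364098 m/s
Transfer speed at r₁ (periapsis): v₁ₜ = √(GM(2/r₁ − 1/a_t)) = 450246 m/s
(a) ΔV₁ = v₁ₜ − v₁ = 86147.8 m/s ≈ 86.15 km/s
Circular speed at r₂: v₂ = √(GM/r₂) = 202026 m/s
Transfer speed at r₂ (apoapsis): v₂ₜ = √(GM(2/r₂ − 1/a_t)) = 138621 m/s
(b) ΔV₂ = v₂ − v₂ₜ = 63405.4 m/s ≈ 63.41 km/s
(c) ΔV_total = ΔV₁ + ΔV₂ = 149553 m/s ≈ 149.6 km/s

Final answer:
(a) ΔV₁ = 86.15 km/s
(b) ΔV₂ = 63.41 km/s
(c) ΔV_total = 149.6 km/s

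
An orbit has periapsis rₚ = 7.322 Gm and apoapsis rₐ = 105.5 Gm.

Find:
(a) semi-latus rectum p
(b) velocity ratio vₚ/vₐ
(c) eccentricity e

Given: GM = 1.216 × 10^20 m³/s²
rₚ = 7.322 Gm = 7.322 × 10^9 m
rₐ = 105.5 Gm = 1.055 × 10^11 m
GM = 1.216 × 10^20 m³/s²
a = (rₚ + rₐ)/2 = 5.6411 × 10^10 m
e = (rₐ − rₚ)/(rₐ + rₚ) = (9.8178 × 10^10) / (1.12822 × 10^11) = 0.870203
(a) 1 − e² = 0.242747;  p = a(1 − e²) = 5.6411 × 10^10 × 0.242747 = 1.36936 × 10^10 m ≈ 13.69 Gm
(b) vₚ/vₐ = rₐ/rₚ (angular momentum) = (1.055 × 10^11) / (7.322 × 10^9) = 14.4086 ≈ 14.41
(c) e = 0.870203 ≈ 0.8702

Final answer:
(a) semi-latus rectum p = 13.69 Gm
(b) velocity ratio vₚ/vₐ = 14.41
(c) eccentricity e = 0.8702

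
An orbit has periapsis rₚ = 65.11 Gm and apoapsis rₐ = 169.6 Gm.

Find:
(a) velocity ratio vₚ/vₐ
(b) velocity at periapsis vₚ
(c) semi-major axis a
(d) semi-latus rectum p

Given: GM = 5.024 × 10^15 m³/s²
rₚ = 65.11 Gm = 6.511 × 10^10 m
rₐ = 169.6 Gm = 1.696 × 10^11 m
GM = 5.024 × 10^15 m³/s²
a = (rₚ + rₐ)/2 = 1.17355 × 10^11 m
e = (rₐ − rₚ)/(rₐ + rₚ) = (1.0449 × 10^11) / (2.3471 × 10^11) = 0.445188
(a) vₚ/vₐ = rₐ/rₚ (angular momentum) = (1.696 × 10^11) / (6.511 × 10^10) = 2.60482 ≈ 2.605
(b) vₚ² = GM (2/rₚ − 1/a) = 5.024 × 10^15 × (3.07172 × 10^-11 − 8.52115 × 10^-12) = 111513 m²/s²;  vₚ = 333.936 m/s ≈ 333.9 m/s
(c) a = 1.17355 × 10^11 m ≈ 117.4 Gm
(d) 1 − e² = 0.801808;  p = a(1 − e²) = 1.17355 × 10^11 × 0.801808 = 9.40962 × 10^10 m ≈ 94.1 Gm

Final answer:
(a) velocity ratio vₚ/vₐ = 2.605
(b) velocity at periapsis vₚ = 333.9 m/s
(c) semi-major axis a = 117.4 Gm
(d) semi-latus rectum p = 94.1 Gm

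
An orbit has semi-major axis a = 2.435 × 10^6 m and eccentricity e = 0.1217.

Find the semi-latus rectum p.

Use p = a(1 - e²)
a = 2.435 × 10^6 m
e = 0.1217,  e² = 0.0148109,  1 − e² = 0.985189
p = a(1 − e²) = 2.435 × 10^6 m × 0.985189 = 2.39894 × 10^6 m ≈ 2.399 × 10^6 m

Final answer: p = 2.399 × 10^6 m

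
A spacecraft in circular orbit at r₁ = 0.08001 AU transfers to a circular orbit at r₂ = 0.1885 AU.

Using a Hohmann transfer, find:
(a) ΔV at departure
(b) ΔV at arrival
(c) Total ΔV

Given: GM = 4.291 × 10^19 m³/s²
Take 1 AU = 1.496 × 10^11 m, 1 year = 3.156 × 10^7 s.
r₁ = 0.08001 AU = 1.19695 × 10^10 m
r₂ = 0.1885 AU = 2.81996 × 10^10 m
GM = 4.291 × 10^19 m³/s²
Transfer ellipse: a_t = (r₁ + r₂)/2 = 2.00845 × 10^10 m
Circular speed at r₁: v₁ = √(GM/r₁) = 59874.4 m/s
Transfer speed at r₁ (periapsis): v₁ₜ = √(GM(2/r₁ − 1/a_t)) = 70946.6 m/s
(a) ΔV₁ = v₁ₜ − v₁ = 11072.2 m/s ≈ 2.336 AU/year
Circular speed at r₂: v₂ = √(GM/r₂) = 39008.4 m/s
Transfer speed at r₂ (apoapsis): v₂ₜ = √(GM(2/r₂ − 1/a_t)) = 30113.7 m/s
(b) ΔV₂ = v₂ − v₂ₜ = 8894.63 m/s ≈ 1.876 AU/year
(c) ΔV_total = ΔV₁ + ΔV₂ = 19966.8 m/s ≈ 4.212 AU/year

Final answer:
(a) ΔV₁ = 2.336 AU/year
(b) ΔV₂ = 1.876 AU/year
(c) ΔV_total = 4.212 AU/year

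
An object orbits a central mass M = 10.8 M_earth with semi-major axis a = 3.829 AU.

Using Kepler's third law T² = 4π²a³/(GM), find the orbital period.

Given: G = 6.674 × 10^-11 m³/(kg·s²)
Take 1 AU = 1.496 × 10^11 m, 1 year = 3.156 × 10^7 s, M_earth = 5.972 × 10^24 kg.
M = 10.8 M_earth = 6.44976 × 10^25 kg
GM = G × M = 6.674 × 10^-11 × 6.44976 × 10^25 = 4.30457 × 10^15 m³/s²
a = 3.829 AU = 5.72818 × 10^11 m
a³ = 1.87954 × 10^35 m³
T = 2π √(a³/GM) = 2π √((1.87954 × 10^35) / (4.30457 × 10^15)) = 2π × 6.60786 × 10^9 s
T = 4.15184 × 10^10 s ≈ 1316 years

Final answer: 1316 years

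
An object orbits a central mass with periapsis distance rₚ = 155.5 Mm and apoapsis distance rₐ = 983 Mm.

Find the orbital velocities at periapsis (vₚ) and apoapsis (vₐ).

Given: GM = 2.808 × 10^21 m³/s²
rₚ = 155.5 Mm = 1.555 × 10^8 m
rₐ = 983 Mm = 9.83 × 10^8 m
GM = 2.808 × 10^21 m³/s²
a = (rₚ + rₐ)/2 = 5.6925 × 10^8 m
Vis-viva: v² = GM (2/r − 1/a)
vₚ² = 2.808 × 10^21 × (1.28617 × 10^-8 − 1.7567 × 10^-9) = 3.11829 × 10^13 m²/s²
vₚ = 5.58417 × 10^6 m/s ≈ 5584 km/s
vₐ² = 2.808 × 10^21 × (2.03459 × 10^-9 − 1.7567 × 10^-9) = 7.80317 × 10^11 m²/s²
vₐ = 883355 m/s ≈ 883.4 km/s

Final answer: vₚ = 5584 km/s, vₐ = 883.4 km/s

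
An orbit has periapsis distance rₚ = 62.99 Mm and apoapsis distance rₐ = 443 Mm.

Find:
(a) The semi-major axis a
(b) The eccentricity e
rₚ = 62.99 Mm = 6.299 × 10^7 m
rₐ = 443 Mm = 4.43 × 10^8 m
(a) a = (rₚ + rₐ)/2 = 2.52995 × 10^8 m ≈ 253 Mm
(b) e = (rₐ − rₚ)/(rₐ + rₚ) = (3.8001 × 10^8) / (5.0599 × 10^8) = 0.751023

Final answer:
(a) a = 253 Mm
(b) e = 0.751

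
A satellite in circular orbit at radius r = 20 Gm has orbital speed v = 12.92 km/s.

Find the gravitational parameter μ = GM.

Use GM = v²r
r = 20 Gm = 2 × 10^10 m
v = 12.92 km/s = 12920 m/s
v² = 1.66926 × 10^8 m²/s²
GM = v²r = 1.66926 × 10^8 × 2 × 10^10 = 3.33853 × 10^18 m³/s²
GM ≈ 3.339 × 10^18 m³/s²

Final answer: GM = 3.339 × 10^18 m³/s²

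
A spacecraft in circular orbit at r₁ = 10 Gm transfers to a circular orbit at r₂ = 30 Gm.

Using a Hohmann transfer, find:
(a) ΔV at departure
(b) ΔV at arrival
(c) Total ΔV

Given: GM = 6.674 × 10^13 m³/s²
r₁ = 10 Gm = 1 × 10^10 m
r₂ = 30 Gm = 3 × 10^10 m
GM = 6.674 × 10^13 m³/s²
Transfer ellipse: a_t = (r₁ + r₂)/2 = 2 × 10^10 m
Circular speed at r₁: v₁ = √(GM/r₁) = 81.6946 m/s
Transfer speed at r₁ (periapsis): v₁ₜ = √(GM(2/r₁ − 1/a_t)) = 100.055 m/s
(a) ΔV₁ = v₁ₜ − v₁ = 18.3604 m/s ≈ 18.36 m/s
Circular speed at r₂: v₂ = √(GM/r₂) = 47.1664 m/s
Transfer speed at r₂ (apoapsis): v₂ₜ = √(GM(2/r₂ − 1/a_t)) = 33.3517 m/s
(b) ΔV₂ = v₂ − v₂ₜ = 13.8147 m/s ≈ 13.81 m/s
(c) ΔV_total = ΔV₁ + ΔV₂ = 32.1751 m/s ≈ 32.18 m/s

Final answer:
(a) ΔV₁ = 18.36 m/s
(b) ΔV₂ = 13.81 m/s
(c) ΔV_total = 32.18 m/s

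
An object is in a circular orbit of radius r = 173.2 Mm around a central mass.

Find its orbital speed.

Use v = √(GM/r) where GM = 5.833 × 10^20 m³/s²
r = 173.2 Mm = 1.732 × 10^8 m
GM = 5.833 × 10^20 m³/s²
GM/r = (5.833 × 10^20) / (1.732 × 10^8) = 3.36778 × 10^12 m²/s²
v = √(GM/r) = 1.83515 × 10^6 m/s ≈ 1835 km/s

Final answer: 1835 km/s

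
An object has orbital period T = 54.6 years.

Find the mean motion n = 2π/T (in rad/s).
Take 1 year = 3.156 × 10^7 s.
T = 54.6 years = 1.72318 × 10^9 s
n = 2π / (1.72318 × 10^9 s) = 3.64628 × 10^-9 rad/s ≈ 3.646 × 10^-9 rad/s

Final answer: n = 3.646 × 10^-9 rad/s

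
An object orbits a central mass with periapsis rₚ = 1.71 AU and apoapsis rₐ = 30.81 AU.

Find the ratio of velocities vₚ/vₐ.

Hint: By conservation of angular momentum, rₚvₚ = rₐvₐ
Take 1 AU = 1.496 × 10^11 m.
rₚ = 1.71 AU = 2.55816 × 10^11 m
rₐ = 30.81 AU = 4.60918 × 10^12 m
rₚvₚ = rₐvₐ  ⇒  vₚ/vₐ = rₐ/rₚ
vₚ/vₐ = (4.60918 × 10^12) / (2.55816 × 10^11) = 18.0175

Final answer: vₚ/vₐ = 18.02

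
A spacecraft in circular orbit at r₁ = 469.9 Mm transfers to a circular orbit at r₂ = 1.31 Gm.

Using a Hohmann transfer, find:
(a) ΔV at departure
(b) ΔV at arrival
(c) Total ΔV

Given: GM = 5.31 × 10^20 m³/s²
r₁ = 469.9 Mm = 4.699 × 10^8 m
r₂ = 1.31 Gm = 1.31 × 10^9 m
GM = 5.31 × 10^20 m³/s²
Transfer ellipse: a_t = (r₁ + r₂)/2 = 8.8995 × 10^8 m
Circular speed at r₁: v₁ = √(GM/r₁) = 1.06303 × 10^6 m/s
Transfer speed at r₁ (periapsis): v₁ₜ = √(GM(2/r₁ − 1/a_t)) = 1.28973 × 10^6 m/s
(a) ΔV₁ = v₁ₜ − v₁ = 226698 m/s ≈ 226.7 km/s
Circular speed at r₂: v₂ = √(GM/r₂) = 636666 m/s
Transfer speed at r₂ (apoapsis): v₂ₜ = √(GM(2/r₂ − 1/a_t)) = 462628 m/s
(b) ΔV₂ = v₂ − v₂ₜ = 174038 m/s ≈ 174 km/s
(c) ΔV_total = ΔV₁ + ΔV₂ = 400737 m/s ≈ 400.7 km/s

Final answer:
(a) ΔV₁ = 226.7 km/s
(b) ΔV₂ = 174 km/s
(c) ΔV_total = 400.7 km/s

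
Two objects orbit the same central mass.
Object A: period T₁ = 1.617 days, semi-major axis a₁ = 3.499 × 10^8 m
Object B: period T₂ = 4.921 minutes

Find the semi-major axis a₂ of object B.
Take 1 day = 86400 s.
T₁ = 1.617 days = 139709 s
T₂ = 4.921 minutes = 295.26 s
a₁ = 3.499 × 10^8 m
Kepler's third law: (T₂/T₁)² = (a₂/a₁)³  ⇒  a₂ = a₁ (T₂/T₁)^(2/3)
T₂/T₁ = 0.0021134
(T₂/T₁)^(2/3) = 0.0164685
a₂ = 3.499 × 10^8 m × 0.0164685 = 5.76233 × 10^6 m ≈ 5.762 × 10^6 m

Final answer: a₂ = 5.762 × 10^6 m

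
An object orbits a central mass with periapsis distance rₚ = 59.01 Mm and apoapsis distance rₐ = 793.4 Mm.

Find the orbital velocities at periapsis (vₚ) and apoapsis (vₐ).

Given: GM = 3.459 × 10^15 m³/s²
rₚ = 59.01 Mm = 5.901 × 10^7 m
rₐ = 793.4 Mm = 7.934 × 10^8 m
GM = 3.459 × 10^15 m³/s²
a = (rₚ + rₐ)/2 = 4.26205 × 10^8 m
Vis-viva: v² = GM (2/r − 1/a)
vₚ² = 3.459 × 10^15 × (3.38926 × 10^-8 − 2.34629 × 10^-9) = 1.09119 × 10^8 m²/s²
vₚ = 10446 m/s ≈ 10.45 km/s
vₐ² = 3.459 × 10^15 × (2.5208 × 10^-9 − 2.34629 × 10^-9) = 603623 m²/s²
vₐ = 776.931 m/s ≈ 776.9 m/s

Final answer: vₚ = 10.45 km/s, vₐ = 776.9 m/s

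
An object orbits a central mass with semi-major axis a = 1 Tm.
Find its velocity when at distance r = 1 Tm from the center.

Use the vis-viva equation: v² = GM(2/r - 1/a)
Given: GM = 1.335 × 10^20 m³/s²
a = 1 Tm = 1 × 10^12 m
r = 1 Tm = 1 × 10^12 m
GM = 1.335 × 10^20 m³/s²
2/r − 1/a = 2 × 10^-12 − 1 × 10^-12 = 1 × 10^-12 m⁻¹
v² = GM (2/r − 1/a) = 1.335 × 10^8 m²/s²
v = 11554.2 m/s ≈ 11.55 km/s

Final answer: 11.55 km/s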